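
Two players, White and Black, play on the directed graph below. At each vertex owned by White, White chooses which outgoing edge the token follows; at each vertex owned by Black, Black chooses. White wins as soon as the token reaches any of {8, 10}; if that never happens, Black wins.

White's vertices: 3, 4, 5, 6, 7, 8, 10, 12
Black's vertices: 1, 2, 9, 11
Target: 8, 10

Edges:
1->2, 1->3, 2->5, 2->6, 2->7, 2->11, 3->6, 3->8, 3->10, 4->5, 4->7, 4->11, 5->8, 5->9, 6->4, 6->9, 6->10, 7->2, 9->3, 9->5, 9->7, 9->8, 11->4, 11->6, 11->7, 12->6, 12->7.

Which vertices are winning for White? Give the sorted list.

A0 = {8, 10}
A1: add {3, 5, 6} — 3 (White) has 3→8; 5 (White) has 5→8; 6 (White) has 6→10.
A2: add {4, 12} — 4 (White) has 4→5; 12 (White) has 12→6.
A3 = A2; e.g. 1 (Black) can still go to 2. Fixed point.
White's winning region = {3, 4, 5, 6, 8, 10, 12}.

3, 4, 5, 6, 8, 10, 12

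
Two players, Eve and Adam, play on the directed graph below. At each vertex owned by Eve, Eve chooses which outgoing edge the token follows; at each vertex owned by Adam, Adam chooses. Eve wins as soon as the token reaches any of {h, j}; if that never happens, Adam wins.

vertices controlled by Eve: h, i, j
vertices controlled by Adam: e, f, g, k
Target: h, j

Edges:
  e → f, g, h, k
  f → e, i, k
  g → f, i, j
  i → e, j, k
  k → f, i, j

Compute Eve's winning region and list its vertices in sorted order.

A0 = {h, j}
A1: add {i} — i (Eve) has i→j.
A2 = A1; e.g. e (Adam) can still go to f. Fixed point.
Eve's winning region = {h, i, j}.

h, i, j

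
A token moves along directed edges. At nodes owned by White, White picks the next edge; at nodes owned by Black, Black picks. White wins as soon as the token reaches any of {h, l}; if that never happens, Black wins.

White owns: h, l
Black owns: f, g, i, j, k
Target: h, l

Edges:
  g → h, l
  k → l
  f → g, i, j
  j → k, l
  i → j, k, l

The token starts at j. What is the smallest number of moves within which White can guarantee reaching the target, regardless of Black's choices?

A0 = {h, l}
A1: add {g, k} — g (Black): all of {h, l} already in; k (Black): all of {l} already in.
A2: add {j} — j (Black): all of {k, l} already in.
j enters the attractor at level 2, so White can force the target in 2 moves from there.

2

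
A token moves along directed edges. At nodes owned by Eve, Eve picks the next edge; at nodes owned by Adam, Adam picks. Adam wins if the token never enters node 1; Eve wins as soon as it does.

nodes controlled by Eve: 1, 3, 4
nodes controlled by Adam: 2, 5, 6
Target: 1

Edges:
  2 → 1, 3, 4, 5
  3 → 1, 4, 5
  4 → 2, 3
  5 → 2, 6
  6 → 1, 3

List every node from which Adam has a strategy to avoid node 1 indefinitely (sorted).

2, 5

A0 = {1}
A1: add {3} — 3 (Eve) has 3→1.
A2: add {4, 6} — 4 (Eve) has 4→3; 6 (Adam): all of {1, 3} already in.
A3 = A2; e.g. 2 (Adam) can still go to 5. Fixed point.
Eve's attractor = {1, 3, 4, 6}; Adam avoids the target exactly from the complement.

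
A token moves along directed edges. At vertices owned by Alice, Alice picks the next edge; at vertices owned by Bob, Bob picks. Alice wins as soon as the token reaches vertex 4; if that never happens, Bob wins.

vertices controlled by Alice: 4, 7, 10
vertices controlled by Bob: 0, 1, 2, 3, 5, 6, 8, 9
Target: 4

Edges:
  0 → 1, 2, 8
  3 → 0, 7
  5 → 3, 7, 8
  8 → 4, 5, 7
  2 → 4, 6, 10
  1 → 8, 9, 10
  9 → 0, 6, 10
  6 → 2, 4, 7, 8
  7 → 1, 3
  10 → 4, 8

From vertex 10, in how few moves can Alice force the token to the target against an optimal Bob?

1

A0 = {4}
A1: add {10} — 10 (Alice) has 10→4.
A2 = A1; e.g. 0 (Bob) can still go to 1. Fixed point.
10 enters the attractor at level 1, so Alice can force the target in 1 move from there.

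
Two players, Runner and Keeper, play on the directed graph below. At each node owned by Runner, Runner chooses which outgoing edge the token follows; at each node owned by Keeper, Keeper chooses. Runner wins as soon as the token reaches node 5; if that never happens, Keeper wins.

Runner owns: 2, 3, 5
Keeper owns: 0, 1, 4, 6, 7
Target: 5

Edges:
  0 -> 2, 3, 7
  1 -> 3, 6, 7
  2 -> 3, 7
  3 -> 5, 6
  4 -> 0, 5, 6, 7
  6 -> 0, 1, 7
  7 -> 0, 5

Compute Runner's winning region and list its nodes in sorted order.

2, 3, 5

A0 = {5}
A1: add {3} — 3 (Runner) has 3→5.
A2: add {2} — 2 (Runner) has 2→3.
A3 = A2; e.g. 0 (Keeper) can still go to 7. Fixed point.
Runner's winning region = {2, 3, 5}.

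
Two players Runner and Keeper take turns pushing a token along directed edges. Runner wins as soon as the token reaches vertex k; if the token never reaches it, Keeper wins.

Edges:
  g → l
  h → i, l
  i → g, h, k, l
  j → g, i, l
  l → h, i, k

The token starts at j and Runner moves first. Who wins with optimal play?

Runner

Track states (vertex, player-to-move).
A0 = {(k,Runner), (k,Keeper)}
A1: add {(i,Runner), (l,Runner)}.
A2: add {(g,Keeper), (h,Keeper)}.
A3: add {(j,Runner)}.
(j,Runner) ∈ A3 ⇒ Runner forces the target.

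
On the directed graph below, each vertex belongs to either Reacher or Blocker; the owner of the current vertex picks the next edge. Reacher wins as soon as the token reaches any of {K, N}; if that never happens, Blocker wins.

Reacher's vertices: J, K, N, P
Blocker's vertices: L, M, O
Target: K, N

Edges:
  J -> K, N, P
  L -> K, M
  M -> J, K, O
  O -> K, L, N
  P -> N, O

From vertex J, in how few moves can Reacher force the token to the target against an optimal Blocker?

A0 = {K, N}
A1: add {J, P} — J (Reacher) has J→K; P (Reacher) has P→N.
A2 = A1; e.g. L (Blocker) can still go to M. Fixed point.
J enters the attractor at level 1, so Reacher can force the target in 1 move from there.

1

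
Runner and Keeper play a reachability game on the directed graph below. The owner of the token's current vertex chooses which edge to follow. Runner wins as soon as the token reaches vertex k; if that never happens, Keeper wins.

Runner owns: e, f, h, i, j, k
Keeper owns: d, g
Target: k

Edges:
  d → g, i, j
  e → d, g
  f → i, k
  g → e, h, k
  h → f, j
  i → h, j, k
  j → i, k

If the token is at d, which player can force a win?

Keeper

A0 = {k}
A1: add {f, i, j} — f (Runner) has f→k; i (Runner) has i→k; j (Runner) has j→k.
A2: add {h} — h (Runner) has h→f.
A3 = A2; e.g. d (Keeper) can still go to g. Fixed point.
d never enters the attractor, so Keeper can avoid the target forever.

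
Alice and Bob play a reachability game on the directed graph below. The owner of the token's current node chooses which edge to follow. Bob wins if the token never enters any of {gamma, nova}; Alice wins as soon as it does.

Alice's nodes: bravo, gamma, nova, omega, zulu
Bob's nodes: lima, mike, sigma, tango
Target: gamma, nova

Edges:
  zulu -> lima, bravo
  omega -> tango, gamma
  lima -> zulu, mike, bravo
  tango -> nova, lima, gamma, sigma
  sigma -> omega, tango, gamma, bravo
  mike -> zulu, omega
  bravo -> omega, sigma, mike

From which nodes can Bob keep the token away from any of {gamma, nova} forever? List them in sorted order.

A0 = {gamma, nova}
A1: add {omega} — omega (Alice) has omega→gamma.
A2: add {bravo} — bravo (Alice) has bravo→omega.
A3: add {zulu} — zulu (Alice) has zulu→bravo.
A4: add {mike} — mike (Bob): all of {zulu, omega} already in.
A5: add {lima} — lima (Bob): all of {zulu, mike, bravo} already in.
A6 = A5; e.g. tango (Bob) can still go to sigma. Fixed point.
Alice's attractor = {bravo, gamma, lima, mike, nova, omega, zulu}; Bob avoids the target exactly from the complement.

sigma, tango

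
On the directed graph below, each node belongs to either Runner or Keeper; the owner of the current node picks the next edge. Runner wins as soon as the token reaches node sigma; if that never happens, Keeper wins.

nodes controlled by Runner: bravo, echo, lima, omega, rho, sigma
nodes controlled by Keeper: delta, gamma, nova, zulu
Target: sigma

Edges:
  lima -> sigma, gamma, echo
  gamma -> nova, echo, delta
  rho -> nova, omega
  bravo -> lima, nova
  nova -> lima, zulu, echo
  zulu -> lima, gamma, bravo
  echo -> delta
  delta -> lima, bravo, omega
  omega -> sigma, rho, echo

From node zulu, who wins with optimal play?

A0 = {sigma}
A1: add {lima, omega} — lima (Runner) has lima→sigma; omega (Runner) has omega→sigma.
A2: add {bravo, rho} — rho (Runner) has rho→omega; bravo (Runner) has bravo→lima.
A3: add {delta} — delta (Keeper): all of {lima, bravo, omega} already in.
A4: add {echo} — echo (Runner) has echo→delta.
A5 = A4; e.g. gamma (Keeper) can still go to nova. Fixed point.
zulu never enters the attractor, so Keeper can avoid the target forever.

Keeper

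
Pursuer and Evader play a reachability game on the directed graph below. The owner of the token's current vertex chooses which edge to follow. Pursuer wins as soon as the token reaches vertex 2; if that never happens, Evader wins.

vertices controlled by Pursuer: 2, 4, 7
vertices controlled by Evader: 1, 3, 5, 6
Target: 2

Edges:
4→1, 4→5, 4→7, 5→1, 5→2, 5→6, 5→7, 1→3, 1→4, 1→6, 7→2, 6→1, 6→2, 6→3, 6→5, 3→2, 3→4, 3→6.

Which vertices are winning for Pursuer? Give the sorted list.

A0 = {2}
A1: add {7} — 7 (Pursuer) has 7→2.
A2: add {4} — 4 (Pursuer) has 4→7.
A3 = A2; e.g. 1 (Evader) can still go to 3. Fixed point.
Pursuer's winning region = {2, 4, 7}.

2, 4, 7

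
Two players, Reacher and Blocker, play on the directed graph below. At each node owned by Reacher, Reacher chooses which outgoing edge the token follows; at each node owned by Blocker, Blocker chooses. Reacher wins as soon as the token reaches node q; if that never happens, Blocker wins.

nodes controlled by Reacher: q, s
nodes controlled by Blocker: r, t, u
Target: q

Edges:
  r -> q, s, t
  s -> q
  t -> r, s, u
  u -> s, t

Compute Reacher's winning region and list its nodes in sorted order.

A0 = {q}
A1: add {s} — s (Reacher) has s→q.
A2 = A1; e.g. r (Blocker) can still go to t. Fixed point.
Reacher's winning region = {q, s}.

q, s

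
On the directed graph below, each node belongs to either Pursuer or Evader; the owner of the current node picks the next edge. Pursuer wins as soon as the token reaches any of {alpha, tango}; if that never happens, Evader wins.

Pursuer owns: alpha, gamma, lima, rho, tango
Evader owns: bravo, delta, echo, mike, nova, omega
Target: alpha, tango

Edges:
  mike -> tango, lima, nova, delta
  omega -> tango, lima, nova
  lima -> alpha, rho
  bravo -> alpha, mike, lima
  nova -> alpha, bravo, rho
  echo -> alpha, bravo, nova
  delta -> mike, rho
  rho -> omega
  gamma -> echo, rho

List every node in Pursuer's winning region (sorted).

alpha, lima, tango

A0 = {alpha, tango}
A1: add {lima} — lima (Pursuer) has lima→alpha.
A2 = A1; e.g. mike (Evader) can still go to nova. Fixed point.
Pursuer's winning region = {alpha, lima, tango}.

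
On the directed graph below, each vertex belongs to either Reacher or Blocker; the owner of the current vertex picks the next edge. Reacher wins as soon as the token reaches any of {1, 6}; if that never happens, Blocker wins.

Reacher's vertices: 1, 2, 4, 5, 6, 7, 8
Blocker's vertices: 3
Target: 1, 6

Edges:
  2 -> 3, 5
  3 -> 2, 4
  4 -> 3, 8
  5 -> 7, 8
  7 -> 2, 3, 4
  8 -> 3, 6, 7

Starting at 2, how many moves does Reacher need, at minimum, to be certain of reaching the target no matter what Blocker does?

3

A0 = {1, 6}
A1: add {8} — 8 (Reacher) has 8→6.
A2: add {4, 5} — 4 (Reacher) has 4→8; 5 (Reacher) has 5→8.
A3: add {2, 7} — 2 (Reacher) has 2→5; 7 (Reacher) has 7→4.
2 enters the attractor at level 3, so Reacher can force the target in 3 moves from there.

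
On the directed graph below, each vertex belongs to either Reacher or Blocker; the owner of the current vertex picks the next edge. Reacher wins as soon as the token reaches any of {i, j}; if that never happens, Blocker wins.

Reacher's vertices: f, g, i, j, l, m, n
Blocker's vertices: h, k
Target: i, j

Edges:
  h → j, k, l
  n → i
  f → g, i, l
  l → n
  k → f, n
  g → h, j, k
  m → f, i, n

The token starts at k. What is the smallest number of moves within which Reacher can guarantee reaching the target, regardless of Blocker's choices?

2

A0 = {i, j}
A1: add {f, g, m, n} — f (Reacher) has f→i; g (Reacher) has g→j; m (Reacher) has m→i; n (Reacher) has n→i.
A2: add {k, l} — k (Blocker): all of {f, n} already in; l (Reacher) has l→n.
k enters the attractor at level 2, so Reacher can force the target in 2 moves from there.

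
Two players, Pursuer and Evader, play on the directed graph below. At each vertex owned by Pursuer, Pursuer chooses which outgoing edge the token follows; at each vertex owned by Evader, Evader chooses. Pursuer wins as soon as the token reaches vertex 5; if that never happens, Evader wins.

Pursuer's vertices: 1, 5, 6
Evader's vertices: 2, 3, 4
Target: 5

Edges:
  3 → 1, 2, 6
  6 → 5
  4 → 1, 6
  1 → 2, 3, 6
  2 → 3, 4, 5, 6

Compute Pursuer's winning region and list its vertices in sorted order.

A0 = {5}
A1: add {6} — 6 (Pursuer) has 6→5.
A2: add {1} — 1 (Pursuer) has 1→6.
A3: add {4} — 4 (Evader): all of {1, 6} already in.
A4 = A3; e.g. 2 (Evader) can still go to 3. Fixed point.
Pursuer's winning region = {1, 4, 5, 6}.

1, 4, 5, 6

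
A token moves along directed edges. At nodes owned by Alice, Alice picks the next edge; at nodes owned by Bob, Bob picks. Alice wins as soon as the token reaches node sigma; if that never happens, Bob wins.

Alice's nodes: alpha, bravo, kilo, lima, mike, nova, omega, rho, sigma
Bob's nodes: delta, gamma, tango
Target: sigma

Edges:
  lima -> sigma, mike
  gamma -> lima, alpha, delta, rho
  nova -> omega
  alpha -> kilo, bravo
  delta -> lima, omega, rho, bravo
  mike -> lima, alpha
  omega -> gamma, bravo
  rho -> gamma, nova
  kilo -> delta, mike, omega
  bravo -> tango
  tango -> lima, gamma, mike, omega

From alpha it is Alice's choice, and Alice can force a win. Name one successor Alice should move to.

A0 = {sigma}
A1: add {lima} — lima (Alice) has lima→sigma.
A2: add {mike} — mike (Alice) has mike→lima.
A3: add {kilo} — kilo (Alice) has kilo→mike.
A4: add {alpha} — alpha (Alice) has alpha→kilo.
A5 = A4; e.g. gamma (Bob) can still go to delta. Fixed point.
From alpha, successor kilo is in the attractor (rank 3); the other successor bravo is not.

kilo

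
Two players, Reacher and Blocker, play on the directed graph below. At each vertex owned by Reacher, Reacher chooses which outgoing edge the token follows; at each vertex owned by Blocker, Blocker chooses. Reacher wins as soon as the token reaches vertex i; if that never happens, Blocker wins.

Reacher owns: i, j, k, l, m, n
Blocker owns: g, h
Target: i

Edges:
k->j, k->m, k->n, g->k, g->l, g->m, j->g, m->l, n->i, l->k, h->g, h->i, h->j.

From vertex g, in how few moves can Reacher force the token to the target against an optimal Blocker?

A0 = {i}
A1: add {n} — n (Reacher) has n→i.
A2: add {k} — k (Reacher) has k→n.
A3: add {l} — l (Reacher) has l→k.
A4: add {m} — m (Reacher) has m→l.
A5: add {g} — g (Blocker): all of {k, l, m} already in.
g enters the attractor at level 5, so Reacher can force the target in 5 moves from there.

5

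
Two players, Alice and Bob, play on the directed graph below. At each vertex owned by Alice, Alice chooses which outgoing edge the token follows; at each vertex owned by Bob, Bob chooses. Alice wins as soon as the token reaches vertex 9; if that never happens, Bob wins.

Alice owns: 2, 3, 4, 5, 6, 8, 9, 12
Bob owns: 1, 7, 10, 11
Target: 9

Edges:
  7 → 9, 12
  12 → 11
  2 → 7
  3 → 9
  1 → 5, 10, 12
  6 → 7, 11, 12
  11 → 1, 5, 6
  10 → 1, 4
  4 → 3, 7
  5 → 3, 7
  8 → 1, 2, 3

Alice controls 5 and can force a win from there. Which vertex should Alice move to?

3

A0 = {9}
A1: add {3} — 3 (Alice) has 3→9.
A2: add {4, 5, 8} — 4 (Alice) has 4→3; 5 (Alice) has 5→3; 8 (Alice) has 8→3.
A3 = A2; e.g. 1 (Bob) can still go to 10. Fixed point.
From 5, successor 3 is in the attractor (rank 1); the other successor 7 is not.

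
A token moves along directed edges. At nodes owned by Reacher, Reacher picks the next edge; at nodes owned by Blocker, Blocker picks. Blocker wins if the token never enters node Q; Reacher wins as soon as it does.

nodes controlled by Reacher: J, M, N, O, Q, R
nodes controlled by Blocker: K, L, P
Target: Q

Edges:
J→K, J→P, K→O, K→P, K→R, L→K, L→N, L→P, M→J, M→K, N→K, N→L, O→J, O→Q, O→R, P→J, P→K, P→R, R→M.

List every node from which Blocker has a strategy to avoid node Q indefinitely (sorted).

J, K, L, M, N, P, R

A0 = {Q}
A1: add {O} — O (Reacher) has O→Q.
A2 = A1; e.g. J (Reacher) has no edge into A1. Fixed point.
Reacher's attractor = {O, Q}; Blocker avoids the target exactly from the complement.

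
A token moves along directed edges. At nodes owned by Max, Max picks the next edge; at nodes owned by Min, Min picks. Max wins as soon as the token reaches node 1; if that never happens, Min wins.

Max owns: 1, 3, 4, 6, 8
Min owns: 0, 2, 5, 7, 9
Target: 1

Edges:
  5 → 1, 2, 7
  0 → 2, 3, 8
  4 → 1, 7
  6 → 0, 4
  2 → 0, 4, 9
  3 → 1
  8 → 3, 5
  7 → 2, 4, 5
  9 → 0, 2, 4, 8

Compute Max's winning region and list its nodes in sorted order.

A0 = {1}
A1: add {3, 4} — 3 (Max) has 3→1; 4 (Max) has 4→1.
A2: add {6, 8} — 6 (Max) has 6→4; 8 (Max) has 8→3.
A3 = A2; e.g. 0 (Min) can still go to 2. Fixed point.
Max's winning region = {1, 3, 4, 6, 8}.

1, 3, 4, 6, 8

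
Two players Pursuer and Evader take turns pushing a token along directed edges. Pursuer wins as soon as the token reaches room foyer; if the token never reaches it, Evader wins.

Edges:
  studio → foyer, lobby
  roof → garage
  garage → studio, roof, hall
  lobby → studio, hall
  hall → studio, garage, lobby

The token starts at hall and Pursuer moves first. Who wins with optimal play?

Evader

Track states (vertex, player-to-move).
A0 = {(foyer,Pursuer), (foyer,Evader)}
A1: add {(studio,Pursuer)}.
A2 = A1; e.g. (studio,Evader) stays out. (hall,Pursuer) never enters ⇒ Evader avoids the target.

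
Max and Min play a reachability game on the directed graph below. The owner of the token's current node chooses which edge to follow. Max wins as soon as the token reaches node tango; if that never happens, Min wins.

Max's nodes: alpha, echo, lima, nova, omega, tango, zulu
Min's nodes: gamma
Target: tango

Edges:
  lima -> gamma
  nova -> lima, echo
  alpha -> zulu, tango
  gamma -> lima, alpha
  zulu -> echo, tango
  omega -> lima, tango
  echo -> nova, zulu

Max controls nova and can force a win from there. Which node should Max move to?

A0 = {tango}
A1: add {alpha, omega, zulu} — alpha (Max) has alpha→tango; zulu (Max) has zulu→tango; omega (Max) has omega→tango.
A2: add {echo} — echo (Max) has echo→zulu.
A3: add {nova} — nova (Max) has nova→echo.
A4 = A3; e.g. lima (Max) has no edge into A3. Fixed point.
From nova, successor echo is in the attractor (rank 2); the other successor lima is not.

echo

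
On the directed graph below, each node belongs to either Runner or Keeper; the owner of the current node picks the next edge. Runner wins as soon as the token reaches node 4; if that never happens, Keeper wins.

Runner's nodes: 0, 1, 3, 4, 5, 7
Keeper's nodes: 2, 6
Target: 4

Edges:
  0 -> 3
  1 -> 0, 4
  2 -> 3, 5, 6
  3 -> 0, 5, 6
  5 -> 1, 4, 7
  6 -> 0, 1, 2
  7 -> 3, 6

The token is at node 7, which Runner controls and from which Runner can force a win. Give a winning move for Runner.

3

A0 = {4}
A1: add {1, 5} — 1 (Runner) has 1→4; 5 (Runner) has 5→4.
A2: add {3} — 3 (Runner) has 3→5.
A3: add {0, 7} — 0 (Runner) has 0→3; 7 (Runner) has 7→3.
A4 = A3; e.g. 2 (Keeper) can still go to 6. Fixed point.
From 7, successor 3 is in the attractor (rank 2); the other successor 6 is not.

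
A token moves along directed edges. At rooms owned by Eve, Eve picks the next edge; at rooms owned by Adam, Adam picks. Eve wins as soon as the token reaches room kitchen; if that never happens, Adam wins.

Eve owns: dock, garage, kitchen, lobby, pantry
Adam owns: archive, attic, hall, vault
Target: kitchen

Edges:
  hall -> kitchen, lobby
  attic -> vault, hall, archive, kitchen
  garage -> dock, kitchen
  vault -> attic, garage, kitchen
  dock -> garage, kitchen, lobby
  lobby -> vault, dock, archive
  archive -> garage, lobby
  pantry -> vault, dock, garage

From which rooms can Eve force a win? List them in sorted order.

archive, dock, garage, hall, kitchen, lobby, pantry

A0 = {kitchen}
A1: add {dock, garage} — dock (Eve) has dock→kitchen; garage (Eve) has garage→kitchen.
A2: add {lobby, pantry} — pantry (Eve) has pantry→dock; lobby (Eve) has lobby→dock.
A3: add {archive, hall} — hall (Adam): all of {kitchen, lobby} already in; archive (Adam): all of {garage, lobby} already in.
A4 = A3; e.g. vault (Adam) can still go to attic. Fixed point.
Eve's winning region = {archive, dock, garage, hall, kitchen, lobby, pantry}.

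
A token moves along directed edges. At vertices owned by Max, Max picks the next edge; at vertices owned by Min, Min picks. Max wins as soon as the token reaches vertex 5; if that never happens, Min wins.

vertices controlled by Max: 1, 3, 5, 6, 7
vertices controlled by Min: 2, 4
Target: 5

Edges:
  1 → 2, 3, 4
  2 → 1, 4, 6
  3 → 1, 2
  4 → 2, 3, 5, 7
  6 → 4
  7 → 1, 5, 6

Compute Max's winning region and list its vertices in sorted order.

5, 7

A0 = {5}
A1: add {7} — 7 (Max) has 7→5.
A2 = A1; e.g. 1 (Max) has no edge into A1. Fixed point.
Max's winning region = {5, 7}.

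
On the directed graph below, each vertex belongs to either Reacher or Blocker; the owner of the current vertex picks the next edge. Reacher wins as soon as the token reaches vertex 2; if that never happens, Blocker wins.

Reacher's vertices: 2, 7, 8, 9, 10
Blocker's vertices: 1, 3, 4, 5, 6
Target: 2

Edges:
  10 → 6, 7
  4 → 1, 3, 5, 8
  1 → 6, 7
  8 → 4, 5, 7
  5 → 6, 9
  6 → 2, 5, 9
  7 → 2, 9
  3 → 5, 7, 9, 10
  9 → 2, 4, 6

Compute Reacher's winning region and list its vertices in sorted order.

2, 7, 8, 9, 10

A0 = {2}
A1: add {7, 9} — 7 (Reacher) has 7→2; 9 (Reacher) has 9→2.
A2: add {8, 10} — 8 (Reacher) has 8→7; 10 (Reacher) has 10→7.
A3 = A2; e.g. 1 (Blocker) can still go to 6. Fixed point.
Reacher's winning region = {2, 7, 8, 9, 10}.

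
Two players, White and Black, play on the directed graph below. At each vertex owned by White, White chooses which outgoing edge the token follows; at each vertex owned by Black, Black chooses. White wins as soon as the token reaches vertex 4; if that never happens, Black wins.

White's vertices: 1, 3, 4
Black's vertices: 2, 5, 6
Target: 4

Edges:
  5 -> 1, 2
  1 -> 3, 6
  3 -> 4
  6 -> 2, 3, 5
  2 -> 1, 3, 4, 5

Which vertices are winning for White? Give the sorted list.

1, 3, 4

A0 = {4}
A1: add {3} — 3 (White) has 3→4.
A2: add {1} — 1 (White) has 1→3.
A3 = A2; e.g. 2 (Black) can still go to 5. Fixed point.
White's winning region = {1, 3, 4}.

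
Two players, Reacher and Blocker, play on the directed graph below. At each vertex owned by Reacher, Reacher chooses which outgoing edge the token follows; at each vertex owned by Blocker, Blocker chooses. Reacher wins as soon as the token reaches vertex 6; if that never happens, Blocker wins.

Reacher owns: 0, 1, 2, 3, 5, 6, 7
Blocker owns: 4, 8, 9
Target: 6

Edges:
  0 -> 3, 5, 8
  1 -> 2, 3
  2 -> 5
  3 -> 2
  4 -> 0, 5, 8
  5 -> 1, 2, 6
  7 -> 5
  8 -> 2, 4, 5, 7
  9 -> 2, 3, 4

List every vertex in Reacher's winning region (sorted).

0, 1, 2, 3, 5, 6, 7

A0 = {6}
A1: add {5} — 5 (Reacher) has 5→6.
A2: add {0, 2, 7} — 0 (Reacher) has 0→5; 2 (Reacher) has 2→5; 7 (Reacher) has 7→5.
A3: add {1, 3} — 1 (Reacher) has 1→2; 3 (Reacher) has 3→2.
A4 = A3; e.g. 4 (Blocker) can still go to 8. Fixed point.
Reacher's winning region = {0, 1, 2, 3, 5, 6, 7}.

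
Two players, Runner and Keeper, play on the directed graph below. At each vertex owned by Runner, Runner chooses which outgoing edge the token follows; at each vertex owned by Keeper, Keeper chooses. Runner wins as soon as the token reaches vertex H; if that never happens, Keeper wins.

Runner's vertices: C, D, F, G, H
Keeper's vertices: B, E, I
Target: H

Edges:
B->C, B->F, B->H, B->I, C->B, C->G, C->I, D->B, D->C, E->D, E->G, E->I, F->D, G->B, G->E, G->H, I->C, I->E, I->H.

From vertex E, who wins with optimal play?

Keeper

A0 = {H}
A1: add {G} — G (Runner) has G→H.
A2: add {C} — C (Runner) has C→G.
A3: add {D} — D (Runner) has D→C.
A4: add {F} — F (Runner) has F→D.
A5 = A4; e.g. B (Keeper) can still go to I. Fixed point.
E never enters the attractor, so Keeper can avoid the target forever.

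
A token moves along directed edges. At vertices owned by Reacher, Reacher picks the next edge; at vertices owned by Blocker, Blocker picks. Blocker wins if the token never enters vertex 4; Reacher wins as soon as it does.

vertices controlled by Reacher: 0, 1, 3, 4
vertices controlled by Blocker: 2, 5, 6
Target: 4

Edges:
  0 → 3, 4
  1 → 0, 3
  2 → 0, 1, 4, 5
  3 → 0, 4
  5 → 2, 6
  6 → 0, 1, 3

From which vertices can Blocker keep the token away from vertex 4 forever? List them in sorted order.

A0 = {4}
A1: add {0, 3} — 0 (Reacher) has 0→4; 3 (Reacher) has 3→4.
A2: add {1} — 1 (Reacher) has 1→0.
A3: add {6} — 6 (Blocker): all of {0, 1, 3} already in.
A4 = A3; e.g. 2 (Blocker) can still go to 5. Fixed point.
Reacher's attractor = {0, 1, 3, 4, 6}; Blocker avoids the target exactly from the complement.

2, 5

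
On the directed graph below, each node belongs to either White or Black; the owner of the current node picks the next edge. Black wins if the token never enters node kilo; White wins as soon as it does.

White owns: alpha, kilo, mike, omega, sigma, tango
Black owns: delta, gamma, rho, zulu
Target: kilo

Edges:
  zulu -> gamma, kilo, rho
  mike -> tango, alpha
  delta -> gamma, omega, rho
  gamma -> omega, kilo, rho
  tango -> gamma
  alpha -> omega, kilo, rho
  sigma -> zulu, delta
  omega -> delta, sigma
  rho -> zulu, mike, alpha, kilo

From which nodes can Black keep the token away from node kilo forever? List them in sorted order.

delta, gamma, omega, rho, sigma, tango, zulu

A0 = {kilo}
A1: add {alpha} — alpha (White) has alpha→kilo.
A2: add {mike} — mike (White) has mike→alpha.
A3 = A2; e.g. zulu (Black) can still go to gamma. Fixed point.
White's attractor = {alpha, kilo, mike}; Black avoids the target exactly from the complement.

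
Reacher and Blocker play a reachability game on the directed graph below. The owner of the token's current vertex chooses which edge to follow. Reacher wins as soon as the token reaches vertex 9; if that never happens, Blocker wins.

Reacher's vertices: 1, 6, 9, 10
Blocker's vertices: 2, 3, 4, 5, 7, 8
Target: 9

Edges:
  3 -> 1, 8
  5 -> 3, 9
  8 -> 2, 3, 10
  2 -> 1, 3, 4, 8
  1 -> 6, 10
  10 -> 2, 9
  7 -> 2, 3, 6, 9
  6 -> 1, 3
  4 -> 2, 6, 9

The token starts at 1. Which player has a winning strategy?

Reacher

A0 = {9}
A1: add {10} — 10 (Reacher) has 10→9.
A2: add {1} — 1 (Reacher) has 1→10.
1 ∈ A2, so Reacher can force the target.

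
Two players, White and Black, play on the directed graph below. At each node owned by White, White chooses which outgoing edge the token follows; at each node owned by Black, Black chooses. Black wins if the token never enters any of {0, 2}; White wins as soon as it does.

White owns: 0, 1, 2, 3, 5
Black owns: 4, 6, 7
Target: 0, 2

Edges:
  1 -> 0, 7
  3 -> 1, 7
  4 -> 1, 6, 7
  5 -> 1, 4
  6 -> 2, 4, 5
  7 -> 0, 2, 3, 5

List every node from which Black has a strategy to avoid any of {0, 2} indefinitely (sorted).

A0 = {0, 2}
A1: add {1} — 1 (White) has 1→0.
A2: add {3, 5} — 3 (White) has 3→1; 5 (White) has 5→1.
A3: add {7} — 7 (Black): all of {0, 2, 3, 5} already in.
A4 = A3; e.g. 4 (Black) can still go to 6. Fixed point.
White's attractor = {0, 1, 2, 3, 5, 7}; Black avoids the target exactly from the complement.

4, 6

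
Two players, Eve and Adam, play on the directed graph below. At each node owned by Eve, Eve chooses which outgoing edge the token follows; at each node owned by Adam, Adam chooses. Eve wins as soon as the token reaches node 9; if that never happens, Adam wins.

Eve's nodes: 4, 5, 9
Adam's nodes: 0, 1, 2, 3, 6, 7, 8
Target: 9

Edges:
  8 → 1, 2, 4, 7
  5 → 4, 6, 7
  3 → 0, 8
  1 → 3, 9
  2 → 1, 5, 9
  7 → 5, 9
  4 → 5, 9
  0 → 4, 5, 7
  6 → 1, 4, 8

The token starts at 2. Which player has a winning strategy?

Adam

A0 = {9}
A1: add {4} — 4 (Eve) has 4→9.
A2: add {5} — 5 (Eve) has 5→4.
A3: add {7} — 7 (Adam): all of {5, 9} already in.
A4: add {0} — 0 (Adam): all of {4, 5, 7} already in.
A5 = A4; e.g. 1 (Adam) can still go to 3. Fixed point.
2 never enters the attractor, so Adam can avoid the target forever.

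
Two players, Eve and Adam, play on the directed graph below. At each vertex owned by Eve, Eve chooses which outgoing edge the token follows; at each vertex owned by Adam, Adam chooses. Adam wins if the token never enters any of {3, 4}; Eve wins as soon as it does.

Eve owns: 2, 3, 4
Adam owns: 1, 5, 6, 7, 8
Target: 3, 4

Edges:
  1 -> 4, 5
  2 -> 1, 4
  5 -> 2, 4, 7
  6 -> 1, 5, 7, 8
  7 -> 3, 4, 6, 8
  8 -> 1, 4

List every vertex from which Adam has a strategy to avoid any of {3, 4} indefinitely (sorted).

A0 = {3, 4}
A1: add {2} — 2 (Eve) has 2→4.
A2 = A1; e.g. 1 (Adam) can still go to 5. Fixed point.
Eve's attractor = {2, 3, 4}; Adam avoids the target exactly from the complement.

1, 5, 6, 7, 8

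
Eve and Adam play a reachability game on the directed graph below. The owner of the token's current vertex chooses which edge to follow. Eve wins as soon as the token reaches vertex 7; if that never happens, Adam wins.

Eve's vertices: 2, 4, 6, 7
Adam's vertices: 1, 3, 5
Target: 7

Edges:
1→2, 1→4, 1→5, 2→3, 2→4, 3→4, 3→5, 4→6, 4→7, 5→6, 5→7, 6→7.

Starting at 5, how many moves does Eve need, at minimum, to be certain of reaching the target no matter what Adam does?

2

A0 = {7}
A1: add {4, 6} — 4 (Eve) has 4→7; 6 (Eve) has 6→7.
A2: add {2, 5} — 2 (Eve) has 2→4; 5 (Adam): all of {6, 7} already in.
5 enters the attractor at level 2, so Eve can force the target in 2 moves from there.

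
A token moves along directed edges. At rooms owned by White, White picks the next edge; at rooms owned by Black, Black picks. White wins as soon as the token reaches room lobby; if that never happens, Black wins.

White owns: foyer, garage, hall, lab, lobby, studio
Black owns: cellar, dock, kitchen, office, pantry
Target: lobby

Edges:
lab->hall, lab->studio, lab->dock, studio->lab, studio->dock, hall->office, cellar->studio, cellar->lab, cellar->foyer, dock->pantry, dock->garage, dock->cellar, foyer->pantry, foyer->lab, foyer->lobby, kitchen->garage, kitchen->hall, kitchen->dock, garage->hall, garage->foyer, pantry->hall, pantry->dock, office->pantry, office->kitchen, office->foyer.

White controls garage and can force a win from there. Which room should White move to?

foyer

A0 = {lobby}
A1: add {foyer} — foyer (White) has foyer→lobby.
A2: add {garage} — garage (White) has garage→foyer.
A3 = A2; e.g. pantry (Black) can still go to hall. Fixed point.
From garage, successor foyer is in the attractor (rank 1); the other successor hall is not.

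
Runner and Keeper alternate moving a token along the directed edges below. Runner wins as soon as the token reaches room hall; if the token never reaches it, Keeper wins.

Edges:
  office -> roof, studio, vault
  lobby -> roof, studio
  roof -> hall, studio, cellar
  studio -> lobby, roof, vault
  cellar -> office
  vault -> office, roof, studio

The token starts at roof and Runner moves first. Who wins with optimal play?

Track states (vertex, player-to-move).
A0 = {(hall,Runner), (hall,Keeper)}
A1: add {(roof,Runner)}.
(roof,Runner) ∈ A1 ⇒ Runner forces the target.

Runner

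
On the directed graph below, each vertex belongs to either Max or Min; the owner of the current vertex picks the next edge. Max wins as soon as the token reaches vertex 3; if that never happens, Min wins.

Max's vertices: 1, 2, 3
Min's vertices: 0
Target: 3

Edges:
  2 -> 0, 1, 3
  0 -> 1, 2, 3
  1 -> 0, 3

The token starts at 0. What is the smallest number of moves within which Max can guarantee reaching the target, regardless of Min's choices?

2

A0 = {3}
A1: add {1, 2} — 1 (Max) has 1→3; 2 (Max) has 2→3.
A2: add {0} — 0 (Min): all of {1, 2, 3} already in.
A2 = all vertices. Fixed point.
0 enters the attractor at level 2, so Max can force the target in 2 moves from there.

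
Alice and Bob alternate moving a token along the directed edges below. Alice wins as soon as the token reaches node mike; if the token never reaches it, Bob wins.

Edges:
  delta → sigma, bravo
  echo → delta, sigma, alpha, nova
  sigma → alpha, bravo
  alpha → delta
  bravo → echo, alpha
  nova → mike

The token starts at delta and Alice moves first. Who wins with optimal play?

Track states (vertex, player-to-move).
A0 = {(mike,Alice), (mike,Bob)}
A1: add {(nova,Alice), (nova,Bob)}.
A2: add {(echo,Alice)}.
A3 = A2; e.g. (delta,Alice) stays out. (delta,Alice) never enters ⇒ Bob avoids the target.

Bob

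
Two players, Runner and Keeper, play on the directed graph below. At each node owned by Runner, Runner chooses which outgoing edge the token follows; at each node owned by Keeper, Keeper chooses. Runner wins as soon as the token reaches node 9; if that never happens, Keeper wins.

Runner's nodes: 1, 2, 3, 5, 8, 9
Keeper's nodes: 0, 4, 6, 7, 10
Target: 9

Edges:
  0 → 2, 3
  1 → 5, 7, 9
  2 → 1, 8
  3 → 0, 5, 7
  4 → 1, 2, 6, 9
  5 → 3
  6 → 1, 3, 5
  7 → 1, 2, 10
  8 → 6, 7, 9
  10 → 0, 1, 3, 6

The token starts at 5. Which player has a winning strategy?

A0 = {9}
A1: add {1, 8} — 1 (Runner) has 1→9; 8 (Runner) has 8→9.
A2: add {2} — 2 (Runner) has 2→1.
A3 = A2; e.g. 0 (Keeper) can still go to 3. Fixed point.
5 never enters the attractor, so Keeper can avoid the target forever.

Keeper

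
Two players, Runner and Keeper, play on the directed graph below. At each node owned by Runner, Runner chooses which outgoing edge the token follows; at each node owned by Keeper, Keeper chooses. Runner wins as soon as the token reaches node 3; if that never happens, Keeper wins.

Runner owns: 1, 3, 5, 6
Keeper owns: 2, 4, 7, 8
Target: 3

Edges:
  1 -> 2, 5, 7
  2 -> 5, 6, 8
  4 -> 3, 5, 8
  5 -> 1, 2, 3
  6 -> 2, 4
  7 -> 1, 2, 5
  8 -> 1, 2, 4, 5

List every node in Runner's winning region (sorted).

A0 = {3}
A1: add {5} — 5 (Runner) has 5→3.
A2: add {1} — 1 (Runner) has 1→5.
A3 = A2; e.g. 2 (Keeper) can still go to 6. Fixed point.
Runner's winning region = {1, 3, 5}.

1, 3, 5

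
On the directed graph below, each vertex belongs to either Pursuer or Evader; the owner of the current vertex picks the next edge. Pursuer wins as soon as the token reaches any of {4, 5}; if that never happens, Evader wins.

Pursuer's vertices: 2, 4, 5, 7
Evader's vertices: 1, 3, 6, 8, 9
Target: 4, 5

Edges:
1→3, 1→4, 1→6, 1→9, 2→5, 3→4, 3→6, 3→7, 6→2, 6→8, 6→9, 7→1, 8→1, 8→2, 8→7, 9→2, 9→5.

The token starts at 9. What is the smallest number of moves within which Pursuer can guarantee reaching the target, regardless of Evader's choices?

2

A0 = {4, 5}
A1: add {2} — 2 (Pursuer) has 2→5.
A2: add {9} — 9 (Evader): all of {2, 5} already in.
A3 = A2; e.g. 1 (Evader) can still go to 3. Fixed point.
9 enters the attractor at level 2, so Pursuer can force the target in 2 moves from there.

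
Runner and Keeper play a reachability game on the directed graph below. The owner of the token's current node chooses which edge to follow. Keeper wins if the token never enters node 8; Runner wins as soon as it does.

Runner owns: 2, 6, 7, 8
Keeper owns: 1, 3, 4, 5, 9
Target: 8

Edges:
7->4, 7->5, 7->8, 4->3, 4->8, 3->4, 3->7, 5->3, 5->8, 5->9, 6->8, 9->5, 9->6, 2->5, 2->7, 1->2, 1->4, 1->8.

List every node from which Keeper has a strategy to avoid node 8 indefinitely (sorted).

A0 = {8}
A1: add {6, 7} — 6 (Runner) has 6→8; 7 (Runner) has 7→8.
A2: add {2} — 2 (Runner) has 2→7.
A3 = A2; e.g. 1 (Keeper) can still go to 4. Fixed point.
Runner's attractor = {2, 6, 7, 8}; Keeper avoids the target exactly from the complement.

1, 3, 4, 5, 9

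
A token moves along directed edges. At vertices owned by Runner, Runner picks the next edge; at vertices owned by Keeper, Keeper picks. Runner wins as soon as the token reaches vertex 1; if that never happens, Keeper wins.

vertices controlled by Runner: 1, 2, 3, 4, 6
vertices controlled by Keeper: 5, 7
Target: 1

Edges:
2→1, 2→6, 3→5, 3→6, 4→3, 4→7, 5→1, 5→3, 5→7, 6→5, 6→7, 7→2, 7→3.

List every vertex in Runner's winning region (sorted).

A0 = {1}
A1: add {2} — 2 (Runner) has 2→1.
A2 = A1; e.g. 3 (Runner) has no edge into A1. Fixed point.
Runner's winning region = {1, 2}.

1, 2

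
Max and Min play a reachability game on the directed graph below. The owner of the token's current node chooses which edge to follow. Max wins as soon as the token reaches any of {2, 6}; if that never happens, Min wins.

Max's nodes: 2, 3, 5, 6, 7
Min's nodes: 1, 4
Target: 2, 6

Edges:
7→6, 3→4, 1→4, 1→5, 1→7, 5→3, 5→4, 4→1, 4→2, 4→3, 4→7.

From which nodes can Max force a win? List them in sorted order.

2, 6, 7

A0 = {2, 6}
A1: add {7} — 7 (Max) has 7→6.
A2 = A1; e.g. 1 (Min) can still go to 4. Fixed point.
Max's winning region = {2, 6, 7}.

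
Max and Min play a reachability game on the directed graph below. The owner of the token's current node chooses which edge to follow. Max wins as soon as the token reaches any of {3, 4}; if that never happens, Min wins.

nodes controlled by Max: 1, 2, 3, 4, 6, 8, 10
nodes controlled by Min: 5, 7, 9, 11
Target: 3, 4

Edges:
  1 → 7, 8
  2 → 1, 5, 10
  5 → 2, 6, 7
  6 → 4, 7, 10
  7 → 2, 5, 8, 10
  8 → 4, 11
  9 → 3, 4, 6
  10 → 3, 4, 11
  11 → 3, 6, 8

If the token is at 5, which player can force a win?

A0 = {3, 4}
A1: add {6, 8, 10} — 6 (Max) has 6→4; 8 (Max) has 8→4; 10 (Max) has 10→3.
A2: add {1, 2, 9, 11} — 1 (Max) has 1→8; 2 (Max) has 2→10; 9 (Min): all of {3, 4, 6} already in; 11 (Min): all of {3, 6, 8} already in.
A3 = A2; e.g. 5 (Min) can still go to 7. Fixed point.
5 never enters the attractor, so Min can avoid the target forever.

Min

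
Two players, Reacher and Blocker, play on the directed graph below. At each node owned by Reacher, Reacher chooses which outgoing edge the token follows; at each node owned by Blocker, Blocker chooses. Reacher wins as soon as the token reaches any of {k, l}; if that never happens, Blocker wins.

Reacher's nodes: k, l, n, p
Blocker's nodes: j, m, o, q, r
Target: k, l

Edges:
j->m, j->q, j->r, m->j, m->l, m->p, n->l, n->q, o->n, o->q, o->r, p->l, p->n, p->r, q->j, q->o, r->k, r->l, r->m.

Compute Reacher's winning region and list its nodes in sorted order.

k, l, n, p

A0 = {k, l}
A1: add {n, p} — n (Reacher) has n→l; p (Reacher) has p→l.
A2 = A1; e.g. j (Blocker) can still go to m. Fixed point.
Reacher's winning region = {k, l, n, p}.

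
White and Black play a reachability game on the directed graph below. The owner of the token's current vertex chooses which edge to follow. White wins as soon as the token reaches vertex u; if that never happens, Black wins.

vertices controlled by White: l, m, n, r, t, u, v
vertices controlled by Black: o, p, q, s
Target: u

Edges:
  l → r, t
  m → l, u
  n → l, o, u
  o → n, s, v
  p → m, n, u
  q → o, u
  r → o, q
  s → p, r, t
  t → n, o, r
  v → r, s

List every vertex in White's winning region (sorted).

l, m, n, p, t, u

A0 = {u}
A1: add {m, n} — m (White) has m→u; n (White) has n→u.
A2: add {p, t} — p (Black): all of {m, n, u} already in; t (White) has t→n.
A3: add {l} — l (White) has l→t.
A4 = A3; e.g. o (Black) can still go to s. Fixed point.
White's winning region = {l, m, n, p, t, u}.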